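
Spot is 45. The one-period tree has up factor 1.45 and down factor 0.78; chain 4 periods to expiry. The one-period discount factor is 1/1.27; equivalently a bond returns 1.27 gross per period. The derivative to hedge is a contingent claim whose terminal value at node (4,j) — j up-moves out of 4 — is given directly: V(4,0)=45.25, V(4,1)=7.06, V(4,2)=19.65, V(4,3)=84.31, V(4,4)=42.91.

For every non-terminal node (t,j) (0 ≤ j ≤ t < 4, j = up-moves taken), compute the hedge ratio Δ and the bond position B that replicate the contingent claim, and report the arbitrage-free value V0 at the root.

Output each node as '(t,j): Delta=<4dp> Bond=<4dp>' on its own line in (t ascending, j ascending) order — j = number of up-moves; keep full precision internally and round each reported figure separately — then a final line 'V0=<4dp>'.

(0,0): Delta=0.2094 Bond=10.9130
(1,0): Delta=0.9695 Bond=-12.8211
(1,1): Delta=0.0592 Bond=23.6606
(2,0): Delta=-0.0452 Bond=11.4980
(2,1): Delta=1.1701 Bond=-26.4880
(2,2): Delta=-0.1603 Bond=50.8177
(3,0): Delta=-2.6692 Bond=70.6378
(3,1): Delta=0.4733 Bond=-5.9819
(3,2): Delta=1.3077 Bond=-43.7999
(3,3): Delta=-0.4504 Bond=104.3362
V0=20.3363

Under the risk-neutral measure, an up-move has probability p* = (R−d)/(u−d) = 0.7313 and values discount at R = 1.27.
Terminal values V(4,·): V(4,0)=45.2500, V(4,1)=7.0600, V(4,2)=19.6500, V(4,3)=84.3100, V(4,4)=42.9100
  t=3,j=0: stock 21.3548 → up 30.9645 (V=7.0600), down 16.6568 (V=45.2500). Price 13.6378; hedge Δ=-2.6692, bond B=70.6378.
  t=3,j=1: stock 39.6981 → up 57.5622 (V=19.6500), down 30.9645 (V=7.0600). Price 12.8091; hedge Δ=0.4733, bond B=-5.9819.
  t=3,j=2: stock 73.7977 → up 107.0067 (V=84.3100), down 57.5622 (V=19.6500). Price 52.7076; hedge Δ=1.3077, bond B=-43.7999.
  t=3,j=3: stock 137.1881 → up 198.9228 (V=42.9100), down 107.0067 (V=84.3100). Price 42.5452; hedge Δ=-0.4504, bond B=104.3362.
  t=2,j=0: stock 27.3780 → up 39.6981 (V=12.8091), down 21.3548 (V=13.6378). Price 10.2612; hedge Δ=-0.0452, bond B=11.4980.
  t=2,j=1: stock 50.8950 → up 73.7978 (V=52.7076), down 39.6981 (V=12.8091). Price 33.0619; hedge Δ=1.1701, bond B=-26.4880.
  t=2,j=2: stock 94.6125 → up 137.1881 (V=42.5452), down 73.7977 (V=52.7076). Price 35.6499; hedge Δ=-0.1603, bond B=50.8177.
  t=1,j=0: stock 35.1000 → up 50.8950 (V=33.0619), down 27.3780 (V=10.2612). Price 21.2097; hedge Δ=0.9695, bond B=-12.8211.
  t=1,j=1: stock 65.2500 → up 94.6125 (V=35.6499), down 50.8950 (V=33.0619). Price 27.5233; hedge Δ=0.0592, bond B=23.6606.
  t=0,j=0: stock 45.0000 → up 65.2500 (V=27.5233), down 35.1000 (V=21.2097). Price 20.3363; hedge Δ=0.2094, bond B=10.9130.
The time-0 hedge costs 20.3363, which is the no-arbitrage price.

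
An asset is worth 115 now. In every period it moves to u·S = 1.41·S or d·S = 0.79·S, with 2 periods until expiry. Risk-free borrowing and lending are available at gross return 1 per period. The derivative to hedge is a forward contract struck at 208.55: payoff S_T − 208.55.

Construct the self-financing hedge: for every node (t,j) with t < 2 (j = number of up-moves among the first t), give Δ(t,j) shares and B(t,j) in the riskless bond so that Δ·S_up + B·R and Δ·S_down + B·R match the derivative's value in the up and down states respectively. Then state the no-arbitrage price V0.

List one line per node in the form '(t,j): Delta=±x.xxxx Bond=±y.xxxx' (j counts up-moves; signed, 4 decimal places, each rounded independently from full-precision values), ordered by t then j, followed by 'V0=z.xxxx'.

The replicating-portfolio and risk-neutral prices coincide; use p* = (1−0.79)/(1.41−0.79) = 0.3387 for the latter.
Terminal payoffs: V(2,0)=-136.7785, V(2,1)=-80.4515, V(2,2)=20.0815
  t=1,j=0: stock 90.8500 → up 128.0985 (V=-80.4515), down 71.7715 (V=-136.7785). Price -117.7000; hedge Δ=1.0000, bond B=-208.5500.
  t=1,j=1: stock 162.1500 → up 228.6315 (V=20.0815), down 128.0985 (V=-80.4515). Price -46.4000; hedge Δ=1.0000, bond B=-208.5500.
  t=0,j=0: stock 115.0000 → up 162.1500 (V=-46.4000), down 90.8500 (V=-117.7000). Price -93.5500; hedge Δ=1.0000, bond B=-208.5500.
Each (Δ,B) replicates both successor values, so the strategy is self-financing and V0 is arbitrage-free.

(0,0): Delta=1.0000 Bond=-208.5500
(1,0): Delta=1.0000 Bond=-208.5500
(1,1): Delta=1.0000 Bond=-208.5500
V0=-93.5500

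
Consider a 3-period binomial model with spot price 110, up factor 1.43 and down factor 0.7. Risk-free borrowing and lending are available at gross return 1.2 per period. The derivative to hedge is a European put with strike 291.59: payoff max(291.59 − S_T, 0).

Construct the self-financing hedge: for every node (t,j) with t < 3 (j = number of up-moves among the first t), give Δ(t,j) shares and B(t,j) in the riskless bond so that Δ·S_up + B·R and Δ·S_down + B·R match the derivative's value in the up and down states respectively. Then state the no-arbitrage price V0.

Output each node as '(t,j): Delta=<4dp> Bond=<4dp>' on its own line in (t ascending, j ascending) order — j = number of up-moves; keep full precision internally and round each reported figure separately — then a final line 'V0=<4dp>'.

Since d<R<u, set p* = (R−d)/(u−d) = 0.6849; price each node as the discounted p*-expectation of its children.
Terminal values V(3,·): V(3,0)=253.8600, V(3,1)=214.5130, V(3,2)=134.1327, V(3,3)=0.0000
(2,0): S=53.9000. Δ = (V_up−V_dn)/(S_up−S_dn) = (214.5130−253.8600)/(77.0770−37.7300) = -1.0000. V = [p*·214.5130 + (1−p*)·253.8600]/1.2 = 189.0917. B = V − Δ·S = 242.9917.
(2,1): S=110.1100. Δ = (V_up−V_dn)/(S_up−S_dn) = (134.1327−214.5130)/(157.4573−77.0770) = -1.0000. V = [p*·134.1327 + (1−p*)·214.5130]/1.2 = 132.8817. B = V − Δ·S = 242.9917.
(2,2): S=224.9390. Δ = (V_up−V_dn)/(S_up−S_dn) = (0.0000−134.1327)/(321.6628−157.4573) = -0.8169. V = [p*·0.0000 + (1−p*)·134.1327]/1.2 = 35.2175. B = V − Δ·S = 218.9609.
(1,0): S=77.0000. Δ = (V_up−V_dn)/(S_up−S_dn) = (132.8817−189.0917)/(110.1100−53.9000) = -1.0000. V = [p*·132.8817 + (1−p*)·189.0917]/1.2 = 125.4931. B = V − Δ·S = 202.4931.
(1,1): S=157.3000. Δ = (V_up−V_dn)/(S_up−S_dn) = (35.2175−132.8817)/(224.9390−110.1100) = -0.8505. V = [p*·35.2175 + (1−p*)·132.8817]/1.2 = 54.9903. B = V − Δ·S = 188.7769.
(0,0): S=110.0000. Δ = (V_up−V_dn)/(S_up−S_dn) = (54.9903−125.4931)/(157.3000−77.0000) = -0.8780. V = [p*·54.9903 + (1−p*)·125.4931]/1.2 = 64.3363. B = V − Δ·S = 160.9153.
Each (Δ,B) replicates both successor values, so the strategy is self-financing and V0 is arbitrage-free.

(0,0): Delta=-0.8780 Bond=160.9153
(1,0): Delta=-1.0000 Bond=202.4931
(1,1): Delta=-0.8505 Bond=188.7769
(2,0): Delta=-1.0000 Bond=242.9917
(2,1): Delta=-1.0000 Bond=242.9917
(2,2): Delta=-0.8169 Bond=218.9609
V0=64.3363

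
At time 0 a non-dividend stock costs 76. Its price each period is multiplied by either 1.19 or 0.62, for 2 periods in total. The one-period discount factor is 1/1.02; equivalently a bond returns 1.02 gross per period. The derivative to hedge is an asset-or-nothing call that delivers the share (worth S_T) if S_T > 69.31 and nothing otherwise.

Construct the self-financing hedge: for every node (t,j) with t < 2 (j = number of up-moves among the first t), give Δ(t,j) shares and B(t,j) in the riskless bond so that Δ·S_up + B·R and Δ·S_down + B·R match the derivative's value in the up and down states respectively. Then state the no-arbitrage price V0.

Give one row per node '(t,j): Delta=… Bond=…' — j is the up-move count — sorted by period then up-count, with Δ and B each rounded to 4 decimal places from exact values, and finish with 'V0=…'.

No-arbitrage ⇒ martingale measure with p* = (R−d)/(u−d) = 0.7018.
Terminal values V(2,·): V(2,0)=0.0000, V(2,1)=0.0000, V(2,2)=107.6236
Node (1,0) S=47.1200: V=(p*·0.0000+(1−p*)·0.0000)/1.02=0.0000; Δ=(0.0000−0.0000)/(56.0728−29.2144)=0.0000; B=V−Δ·S=0.0000
Node (1,1) S=90.4400: V=(p*·107.6236+(1−p*)·0.0000)/1.02=74.0444; Δ=(107.6236−0.0000)/(107.6236−56.0728)=2.0877; B=V−Δ·S=-114.7689
Node (0,0) S=76.0000: V=(p*·74.0444+(1−p*)·0.0000)/1.02=50.9422; Δ=(74.0444−0.0000)/(90.4400−47.1200)=1.7092; B=V−Δ·S=-78.9604
Root portfolio cost Δ·76+B reproduces V0=50.9422.

(0,0): Delta=1.7092 Bond=-78.9604
(1,0): Delta=0.0000 Bond=0.0000
(1,1): Delta=2.0877 Bond=-114.7689
V0=50.9422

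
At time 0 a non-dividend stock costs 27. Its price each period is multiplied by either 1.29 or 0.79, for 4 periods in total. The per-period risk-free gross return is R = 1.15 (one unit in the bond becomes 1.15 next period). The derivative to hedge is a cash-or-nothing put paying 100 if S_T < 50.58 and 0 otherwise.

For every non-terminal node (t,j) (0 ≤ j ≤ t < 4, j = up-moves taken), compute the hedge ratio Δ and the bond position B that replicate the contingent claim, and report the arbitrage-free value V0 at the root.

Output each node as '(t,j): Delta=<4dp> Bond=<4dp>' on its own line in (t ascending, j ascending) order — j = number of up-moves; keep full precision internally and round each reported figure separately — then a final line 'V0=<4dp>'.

(0,0): Delta=-1.8179 Bond=90.8934
(1,0): Delta=0.0000 Bond=65.7516
(1,1): Delta=-2.2508 Bond=119.6069
(2,0): Delta=0.0000 Bond=75.6144
(2,1): Delta=0.0000 Bond=75.6144
(2,2): Delta=-2.7869 Bond=161.6333
(3,0): Delta=0.0000 Bond=86.9565
(3,1): Delta=0.0000 Bond=86.9565
(3,2): Delta=0.0000 Bond=86.9565
(3,3): Delta=-3.4506 Bond=224.3478
V0=41.8101

Since d<R<u, set p* = (R−d)/(u−d) = 0.7200; price each node as the discounted p*-expectation of its children.
At expiry t=4: V(4,0)=100.0000, V(4,1)=100.0000, V(4,2)=100.0000, V(4,3)=100.0000, V(4,4)=0.0000
(3,0): S=13.3121. Δ = (V_up−V_dn)/(S_up−S_dn) = (100.0000−100.0000)/(17.1725−10.5165) = 0.0000. V = [p*·100.0000 + (1−p*)·100.0000]/1.15 = 86.9565. B = V − Δ·S = 86.9565.
(3,1): S=21.7374. Δ = (V_up−V_dn)/(S_up−S_dn) = (100.0000−100.0000)/(28.0412−17.1725) = 0.0000. V = [p*·100.0000 + (1−p*)·100.0000]/1.15 = 86.9565. B = V − Δ·S = 86.9565.
(3,2): S=35.4953. Δ = (V_up−V_dn)/(S_up−S_dn) = (100.0000−100.0000)/(45.7889−28.0412) = 0.0000. V = [p*·100.0000 + (1−p*)·100.0000]/1.15 = 86.9565. B = V − Δ·S = 86.9565.
(3,3): S=57.9606. Δ = (V_up−V_dn)/(S_up−S_dn) = (0.0000−100.0000)/(74.7692−45.7889) = -3.4506. V = [p*·0.0000 + (1−p*)·100.0000]/1.15 = 24.3478. B = V − Δ·S = 224.3478.
(2,0): S=16.8507. Δ = (V_up−V_dn)/(S_up−S_dn) = (86.9565−86.9565)/(21.7374−13.3121) = 0.0000. V = [p*·86.9565 + (1−p*)·86.9565]/1.15 = 75.6144. B = V − Δ·S = 75.6144.
(2,1): S=27.5157. Δ = (V_up−V_dn)/(S_up−S_dn) = (86.9565−86.9565)/(35.4953−21.7374) = 0.0000. V = [p*·86.9565 + (1−p*)·86.9565]/1.15 = 75.6144. B = V − Δ·S = 75.6144.
(2,2): S=44.9307. Δ = (V_up−V_dn)/(S_up−S_dn) = (24.3478−86.9565)/(57.9606−35.4953) = -2.7869. V = [p*·24.3478 + (1−p*)·86.9565]/1.15 = 36.4159. B = V − Δ·S = 161.6333.
(1,0): S=21.3300. Δ = (V_up−V_dn)/(S_up−S_dn) = (75.6144−75.6144)/(27.5157−16.8507) = 0.0000. V = [p*·75.6144 + (1−p*)·75.6144]/1.15 = 65.7516. B = V − Δ·S = 65.7516.
(1,1): S=34.8300. Δ = (V_up−V_dn)/(S_up−S_dn) = (36.4159−75.6144)/(44.9307−27.5157) = -2.2508. V = [p*·36.4159 + (1−p*)·75.6144]/1.15 = 41.2100. B = V − Δ·S = 119.6069.
(0,0): S=27.0000. Δ = (V_up−V_dn)/(S_up−S_dn) = (41.2100−65.7516)/(34.8300−21.3300) = -1.8179. V = [p*·41.2100 + (1−p*)·65.7516]/1.15 = 41.8101. B = V − Δ·S = 90.8934.
Root portfolio cost Δ·27+B reproduces V0=41.8101.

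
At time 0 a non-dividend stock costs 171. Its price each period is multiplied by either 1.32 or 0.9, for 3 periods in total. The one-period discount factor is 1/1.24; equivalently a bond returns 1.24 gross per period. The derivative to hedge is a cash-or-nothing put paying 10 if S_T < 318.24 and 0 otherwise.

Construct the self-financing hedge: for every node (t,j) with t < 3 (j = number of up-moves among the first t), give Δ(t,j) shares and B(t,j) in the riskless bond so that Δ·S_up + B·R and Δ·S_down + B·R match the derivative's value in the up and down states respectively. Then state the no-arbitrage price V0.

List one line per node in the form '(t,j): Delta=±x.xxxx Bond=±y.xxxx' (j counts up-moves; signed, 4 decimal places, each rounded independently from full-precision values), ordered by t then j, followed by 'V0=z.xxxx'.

(0,0): Delta=-0.0593 Bond=12.6101
(1,0): Delta=0.0000 Bond=6.5036
(1,1): Delta=-0.0689 Bond=17.7855
(2,0): Delta=0.0000 Bond=8.0645
(2,1): Delta=0.0000 Bond=8.0645
(2,2): Delta=-0.0799 Bond=25.3456
V0=2.4624

Since d<R<u, set p* = (R−d)/(u−d) = 0.8095; price each node as the discounted p*-expectation of its children.
Terminal values V(3,·): V(3,0)=10.0000, V(3,1)=10.0000, V(3,2)=10.0000, V(3,3)=0.0000
(2,0): S=138.5100. Δ = (V_up−V_dn)/(S_up−S_dn) = (10.0000−10.0000)/(182.8332−124.6590) = 0.0000. V = [p*·10.0000 + (1−p*)·10.0000]/1.24 = 8.0645. B = V − Δ·S = 8.0645.
(2,1): S=203.1480. Δ = (V_up−V_dn)/(S_up−S_dn) = (10.0000−10.0000)/(268.1554−182.8332) = 0.0000. V = [p*·10.0000 + (1−p*)·10.0000]/1.24 = 8.0645. B = V − Δ·S = 8.0645.
(2,2): S=297.9504. Δ = (V_up−V_dn)/(S_up−S_dn) = (0.0000−10.0000)/(393.2945−268.1554) = -0.0799. V = [p*·0.0000 + (1−p*)·10.0000]/1.24 = 1.5361. B = V − Δ·S = 25.3456.
(1,0): S=153.9000. Δ = (V_up−V_dn)/(S_up−S_dn) = (8.0645−8.0645)/(203.1480−138.5100) = 0.0000. V = [p*·8.0645 + (1−p*)·8.0645]/1.24 = 6.5036. B = V − Δ·S = 6.5036.
(1,1): S=225.7200. Δ = (V_up−V_dn)/(S_up−S_dn) = (1.5361−8.0645)/(297.9504−203.1480) = -0.0689. V = [p*·1.5361 + (1−p*)·8.0645]/1.24 = 2.2416. B = V − Δ·S = 17.7855.
(0,0): S=171.0000. Δ = (V_up−V_dn)/(S_up−S_dn) = (2.2416−6.5036)/(225.7200−153.9000) = -0.0593. V = [p*·2.2416 + (1−p*)·6.5036]/1.24 = 2.4624. B = V − Δ·S = 12.6101.
The time-0 hedge costs 2.4624, which is the no-arbitrage price.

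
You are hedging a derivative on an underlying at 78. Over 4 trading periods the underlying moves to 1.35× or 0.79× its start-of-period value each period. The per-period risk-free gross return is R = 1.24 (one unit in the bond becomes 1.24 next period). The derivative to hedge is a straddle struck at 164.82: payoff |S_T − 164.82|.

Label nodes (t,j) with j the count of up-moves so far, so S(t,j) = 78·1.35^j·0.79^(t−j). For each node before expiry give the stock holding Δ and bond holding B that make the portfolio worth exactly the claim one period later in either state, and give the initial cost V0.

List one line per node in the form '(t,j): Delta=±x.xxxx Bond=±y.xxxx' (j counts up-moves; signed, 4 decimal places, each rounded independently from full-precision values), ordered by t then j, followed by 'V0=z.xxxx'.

Risk-neutral probability p* = (R−d)/(u−d) = (1.24−0.79)/(1.35−0.79) = 0.8036.
Payoff layer (t=4): V(4,0)=134.4389, V(4,1)=112.9030, V(4,2)=76.1011, V(4,3)=13.2117, V(4,4)=94.2575
  t=3,j=0: stock 38.4570 → up 51.9170 (V=112.9030), down 30.3811 (V=134.4389). Price 94.4623; hedge Δ=-1.0000, bond B=132.9194.
  t=3,j=1: stock 65.7177 → up 88.7189 (V=76.1011), down 51.9170 (V=112.9030). Price 67.2016; hedge Δ=-1.0000, bond B=132.9194.
  t=3,j=2: stock 112.3025 → up 151.6083 (V=13.2117), down 88.7189 (V=76.1011). Price 20.6169; hedge Δ=-1.0000, bond B=132.9194.
  t=3,j=3: stock 191.9093 → up 259.0775 (V=94.2575), down 151.6083 (V=13.2117). Price 63.1756; hedge Δ=0.7541, bond B=-81.5490.
  t=2,j=0: stock 48.6798 → up 65.7177 (V=67.2016), down 38.4570 (V=94.4623). Price 58.5132; hedge Δ=-1.0000, bond B=107.1930.
  t=2,j=1: stock 83.1870 → up 112.3025 (V=20.6169), down 65.7177 (V=67.2016). Price 24.0060; hedge Δ=-1.0000, bond B=107.1930.
  t=2,j=2: stock 142.1550 → up 191.9093 (V=63.1756), down 112.3025 (V=20.6169). Price 44.2064; hedge Δ=0.5346, bond B=-31.7914.
  t=1,j=0: stock 61.6200 → up 83.1870 (V=24.0060), down 48.6798 (V=58.5132). Price 24.8260; hedge Δ=-1.0000, bond B=86.4460.
  t=1,j=1: stock 105.3000 → up 142.1550 (V=44.2064), down 83.1870 (V=24.0060). Price 32.4503; hedge Δ=0.3426, bond B=-3.6217.
  t=0,j=0: stock 78.0000 → up 105.3000 (V=32.4503), down 61.6200 (V=24.8260). Price 24.9619; hedge Δ=0.1746, bond B=11.3469.
The time-0 hedge costs 24.9619, which is the no-arbitrage price.

(0,0): Delta=0.1746 Bond=11.3469
(1,0): Delta=-1.0000 Bond=86.4460
(1,1): Delta=0.3426 Bond=-3.6217
(2,0): Delta=-1.0000 Bond=107.1930
(2,1): Delta=-1.0000 Bond=107.1930
(2,2): Delta=0.5346 Bond=-31.7914
(3,0): Delta=-1.0000 Bond=132.9194
(3,1): Delta=-1.0000 Bond=132.9194
(3,2): Delta=-1.0000 Bond=132.9194
(3,3): Delta=0.7541 Bond=-81.5490
V0=24.9619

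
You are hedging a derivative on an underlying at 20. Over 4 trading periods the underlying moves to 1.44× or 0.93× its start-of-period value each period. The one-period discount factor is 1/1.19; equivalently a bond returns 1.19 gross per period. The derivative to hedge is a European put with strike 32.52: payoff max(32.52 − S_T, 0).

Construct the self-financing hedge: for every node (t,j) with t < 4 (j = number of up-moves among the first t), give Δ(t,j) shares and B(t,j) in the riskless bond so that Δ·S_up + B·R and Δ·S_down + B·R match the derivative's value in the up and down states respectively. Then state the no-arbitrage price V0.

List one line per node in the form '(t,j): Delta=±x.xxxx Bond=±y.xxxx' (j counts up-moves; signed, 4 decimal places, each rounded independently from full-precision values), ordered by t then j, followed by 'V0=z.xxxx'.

The replicating-portfolio and risk-neutral prices coincide; use p* = (1.19−0.93)/(1.44−0.93) = 0.5098 for the latter.
Terminal values V(4,·): V(4,0)=17.5590, V(4,1)=9.3545, V(4,2)=0.0000, V(4,3)=0.0000, V(4,4)=0.0000
Node (3,0) S=16.0871: V=(p*·9.3545+(1−p*)·17.5590)/1.19=11.2406; Δ=(9.3545−17.5590)/(23.1655−14.9610)=-1.0000; B=V−Δ·S=27.3277
Node (3,1) S=24.9091: V=(p*·0.0000+(1−p*)·9.3545)/1.19=3.8534; Δ=(0.0000−9.3545)/(35.8691−23.1655)=-0.7364; B=V−Δ·S=22.1956
Node (3,2) S=38.5690: V=(p*·0.0000+(1−p*)·0.0000)/1.19=0.0000; Δ=(0.0000−0.0000)/(55.5393−35.8691)=0.0000; B=V−Δ·S=0.0000
Node (3,3) S=59.7197: V=(p*·0.0000+(1−p*)·0.0000)/1.19=0.0000; Δ=(0.0000−0.0000)/(85.9963−55.5393)=0.0000; B=V−Δ·S=0.0000
Node (2,0) S=17.2980: V=(p*·3.8534+(1−p*)·11.2406)/1.19=6.2812; Δ=(3.8534−11.2406)/(24.9091−16.0871)=-0.8374; B=V−Δ·S=20.7658
Node (2,1) S=26.7840: V=(p*·0.0000+(1−p*)·3.8534)/1.19=1.5873; Δ=(0.0000−3.8534)/(38.5690−24.9091)=-0.2821; B=V−Δ·S=9.1430
Node (2,2) S=41.4720: V=(p*·0.0000+(1−p*)·0.0000)/1.19=0.0000; Δ=(0.0000−0.0000)/(59.7197−38.5690)=0.0000; B=V−Δ·S=0.0000
Node (1,0) S=18.6000: V=(p*·1.5873+(1−p*)·6.2812)/1.19=3.2674; Δ=(1.5873−6.2812)/(26.7840−17.2980)=-0.4948; B=V−Δ·S=12.4710
Node (1,1) S=28.8000: V=(p*·0.0000+(1−p*)·1.5873)/1.19=0.6539; Δ=(0.0000−1.5873)/(41.4720−26.7840)=-0.1081; B=V−Δ·S=3.7663
Node (0,0) S=20.0000: V=(p*·0.6539+(1−p*)·3.2674)/1.19=1.6261; Δ=(0.6539−3.2674)/(28.8000−18.6000)=-0.2562; B=V−Δ·S=6.7507
The time-0 hedge costs 1.6261, which is the no-arbitrage price.

(0,0): Delta=-0.2562 Bond=6.7507
(1,0): Delta=-0.4948 Bond=12.4710
(1,1): Delta=-0.1081 Bond=3.7663
(2,0): Delta=-0.8374 Bond=20.7658
(2,1): Delta=-0.2821 Bond=9.1430
(2,2): Delta=0.0000 Bond=0.0000
(3,0): Delta=-1.0000 Bond=27.3277
(3,1): Delta=-0.7364 Bond=22.1956
(3,2): Delta=0.0000 Bond=0.0000
(3,3): Delta=0.0000 Bond=0.0000
V0=1.6261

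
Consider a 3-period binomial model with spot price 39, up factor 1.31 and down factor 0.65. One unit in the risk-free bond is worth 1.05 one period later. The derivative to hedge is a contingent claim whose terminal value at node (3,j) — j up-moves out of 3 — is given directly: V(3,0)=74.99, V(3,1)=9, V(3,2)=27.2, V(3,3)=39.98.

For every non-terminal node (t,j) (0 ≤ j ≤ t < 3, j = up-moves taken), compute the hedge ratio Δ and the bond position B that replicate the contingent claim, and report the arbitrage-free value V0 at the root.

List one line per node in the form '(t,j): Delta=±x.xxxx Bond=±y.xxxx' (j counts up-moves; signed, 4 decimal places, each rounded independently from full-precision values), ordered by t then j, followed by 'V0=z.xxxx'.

(0,0): Delta=0.1108 Bond=19.7211
(1,0): Delta=-0.8519 Bond=45.1112
(1,1): Delta=0.4213 Bond=4.8446
(2,0): Delta=-6.0680 Bond=133.3144
(2,1): Delta=0.8304 Bond=-8.4993
(2,2): Delta=0.2893 Bond=13.9177
V0=24.0417

The replicating-portfolio and risk-neutral prices coincide; use p* = (1.05−0.65)/(1.31−0.65) = 0.6061 for the latter.
At expiry t=3: V(3,0)=74.9900, V(3,1)=9.0000, V(3,2)=27.2000, V(3,3)=39.9800
Node (2,0) S=16.4775: V=(p*·9.0000+(1−p*)·74.9900)/1.05=33.3296; Δ=(9.0000−74.9900)/(21.5855−10.7104)=-6.0680; B=V−Δ·S=133.3144
Node (2,1) S=33.2085: V=(p*·27.2000+(1−p*)·9.0000)/1.05=19.0765; Δ=(27.2000−9.0000)/(43.5031−21.5855)=0.8304; B=V−Δ·S=-8.4993
Node (2,2) S=66.9279: V=(p*·39.9800+(1−p*)·27.2000)/1.05=33.2814; Δ=(39.9800−27.2000)/(87.6755−43.5031)=0.2893; B=V−Δ·S=13.9177
Node (1,0) S=25.3500: V=(p*·19.0765+(1−p*)·33.3296)/1.05=23.5156; Δ=(19.0765−33.3296)/(33.2085−16.4775)=-0.8519; B=V−Δ·S=45.1112
Node (1,1) S=51.0900: V=(p*·33.2814+(1−p*)·19.0765)/1.05=26.3672; Δ=(33.2814−19.0765)/(66.9279−33.2085)=0.4213; B=V−Δ·S=4.8446
Node (0,0) S=39.0000: V=(p*·26.3672+(1−p*)·23.5156)/1.05=24.0417; Δ=(26.3672−23.5156)/(51.0900−25.3500)=0.1108; B=V−Δ·S=19.7211
Check: Δ(0,0)·S0 + B(0,0) = 24.0417 = V0.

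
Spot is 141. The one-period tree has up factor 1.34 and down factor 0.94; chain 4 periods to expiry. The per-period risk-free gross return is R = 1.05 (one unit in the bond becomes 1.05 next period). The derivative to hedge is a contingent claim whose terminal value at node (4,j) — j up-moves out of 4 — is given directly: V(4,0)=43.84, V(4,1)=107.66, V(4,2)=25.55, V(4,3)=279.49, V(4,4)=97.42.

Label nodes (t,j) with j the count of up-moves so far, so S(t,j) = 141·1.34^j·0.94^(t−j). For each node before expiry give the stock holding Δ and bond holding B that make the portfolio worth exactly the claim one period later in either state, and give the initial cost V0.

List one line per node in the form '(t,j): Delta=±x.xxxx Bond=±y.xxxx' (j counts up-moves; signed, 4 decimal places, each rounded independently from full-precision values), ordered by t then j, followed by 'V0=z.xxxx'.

Since d<R<u, set p* = (R−d)/(u−d) = 0.2750; price each node as the discounted p*-expectation of its children.
Terminal payoffs: V(4,0)=43.8400, V(4,1)=107.6600, V(4,2)=25.5500, V(4,3)=279.4900, V(4,4)=97.4200
  t=3,j=0: stock 117.1123 → up 156.9305 (V=107.6600), down 110.0856 (V=43.8400). Price 58.4671; hedge Δ=1.3624, bond B=-101.0829.
  t=3,j=1: stock 166.9474 → up 223.7095 (V=25.5500), down 156.9305 (V=107.6600). Price 81.0283; hedge Δ=-1.2296, bond B=286.3033.
  t=3,j=2: stock 237.9888 → up 318.9050 (V=279.4900), down 223.7095 (V=25.5500). Price 90.8414; hedge Δ=2.6676, bond B=-544.0086.
  t=3,j=3: stock 339.2607 → up 454.6093 (V=97.4200), down 318.9050 (V=279.4900). Price 218.4960; hedge Δ=-1.3417, bond B=673.6710.
  t=2,j=0: stock 124.5876 → up 166.9474 (V=81.0283), down 117.1123 (V=58.4671). Price 61.5919; hedge Δ=0.4527, bond B=5.1889.
  t=2,j=1: stock 177.6036 → up 237.9888 (V=90.8414), down 166.9474 (V=81.0283). Price 79.7399; hedge Δ=0.1381, bond B=55.2072.
  t=2,j=2: stock 253.1796 → up 339.2607 (V=218.4960), down 237.9888 (V=90.8414). Price 119.9490; hedge Δ=1.2605, bond B=-199.1873.
  t=1,j=0: stock 132.5400 → up 177.6036 (V=79.7399), down 124.5876 (V=61.5919). Price 63.4120; hedge Δ=0.3423, bond B=18.0418.
  t=1,j=1: stock 188.9400 → up 253.1796 (V=119.9490), down 177.6036 (V=79.7399). Price 86.4737; hedge Δ=0.5320, bond B=-14.0489.
  t=0,j=0: stock 141.0000 → up 188.9400 (V=86.4737), down 132.5400 (V=63.4120). Price 66.4324; hedge Δ=0.4089, bond B=8.7780.
Root portfolio cost Δ·141+B reproduces V0=66.4324.

(0,0): Delta=0.4089 Bond=8.7780
(1,0): Delta=0.3423 Bond=18.0418
(1,1): Delta=0.5320 Bond=-14.0489
(2,0): Delta=0.4527 Bond=5.1889
(2,1): Delta=0.1381 Bond=55.2072
(2,2): Delta=1.2605 Bond=-199.1873
(3,0): Delta=1.3624 Bond=-101.0829
(3,1): Delta=-1.2296 Bond=286.3033
(3,2): Delta=2.6676 Bond=-544.0086
(3,3): Delta=-1.3417 Bond=673.6710
V0=66.4324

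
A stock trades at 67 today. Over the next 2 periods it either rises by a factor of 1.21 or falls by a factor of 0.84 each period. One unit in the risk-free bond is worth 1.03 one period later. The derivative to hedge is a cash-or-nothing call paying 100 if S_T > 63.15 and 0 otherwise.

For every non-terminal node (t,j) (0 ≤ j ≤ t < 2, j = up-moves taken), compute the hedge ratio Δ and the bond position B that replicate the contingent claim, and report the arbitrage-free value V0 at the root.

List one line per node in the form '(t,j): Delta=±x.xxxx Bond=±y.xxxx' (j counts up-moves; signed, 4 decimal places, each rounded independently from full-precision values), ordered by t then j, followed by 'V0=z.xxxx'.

Risk-neutral probability p* = (R−d)/(u−d) = (1.03−0.84)/(1.21−0.84) = 0.5135.
At expiry t=2: V(2,0)=0.0000, V(2,1)=100.0000, V(2,2)=100.0000
  t=1,j=0: stock 56.2800 → up 68.0988 (V=100.0000), down 47.2752 (V=0.0000). Price 49.8557; hedge Δ=4.8022, bond B=-220.4146.
  t=1,j=1: stock 81.0700 → up 98.0947 (V=100.0000), down 68.0988 (V=100.0000). Price 97.0874; hedge Δ=0.0000, bond B=97.0874.
  t=0,j=0: stock 67.0000 → up 81.0700 (V=97.0874), down 56.2800 (V=49.8557). Price 71.9513; hedge Δ=1.9053, bond B=-55.7020.
The time-0 hedge costs 71.9513, which is the no-arbitrage price.

(0,0): Delta=1.9053 Bond=-55.7020
(1,0): Delta=4.8022 Bond=-220.4146
(1,1): Delta=0.0000 Bond=97.0874
V0=71.9513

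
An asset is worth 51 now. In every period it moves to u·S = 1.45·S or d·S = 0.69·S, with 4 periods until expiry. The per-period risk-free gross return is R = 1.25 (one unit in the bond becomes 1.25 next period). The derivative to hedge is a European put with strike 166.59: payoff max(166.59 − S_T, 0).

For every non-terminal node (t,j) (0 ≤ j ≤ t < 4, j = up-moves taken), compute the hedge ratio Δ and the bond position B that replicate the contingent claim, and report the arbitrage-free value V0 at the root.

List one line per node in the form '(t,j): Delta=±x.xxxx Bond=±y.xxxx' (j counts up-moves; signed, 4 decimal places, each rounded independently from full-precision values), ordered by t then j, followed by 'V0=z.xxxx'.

(0,0): Delta=-0.6890 Bond=59.4792
(1,0): Delta=-1.0000 Bond=85.2941
(1,1): Delta=-0.6361 Bond=70.4401
(2,0): Delta=-1.0000 Bond=106.6176
(2,1): Delta=-1.0000 Bond=106.6176
(2,2): Delta=-0.5743 Bond=81.4188
(3,0): Delta=-1.0000 Bond=133.2720
(3,1): Delta=-1.0000 Bond=133.2720
(3,2): Delta=-1.0000 Bond=133.2720
(3,3): Delta=-0.5019 Bond=90.5241
V0=24.3416

Under the risk-neutral measure, an up-move has probability p* = (R−d)/(u−d) = 0.7368 and values discount at R = 1.25.
Terminal payoffs: V(4,0)=155.0298, V(4,1)=142.2968, V(4,2)=115.5390, V(4,3)=59.3089, V(4,4)=0.0000
(3,0): S=16.7540. Δ = (V_up−V_dn)/(S_up−S_dn) = (142.2968−155.0298)/(24.2932−11.5602) = -1.0000. V = [p*·142.2968 + (1−p*)·155.0298]/1.25 = 116.5180. B = V − Δ·S = 133.2720.
(3,1): S=35.2076. Δ = (V_up−V_dn)/(S_up−S_dn) = (115.5390−142.2968)/(51.0510−24.2932) = -1.0000. V = [p*·115.5390 + (1−p*)·142.2968]/1.25 = 98.0644. B = V − Δ·S = 133.2720.
(3,2): S=73.9870. Δ = (V_up−V_dn)/(S_up−S_dn) = (59.3089−115.5390)/(107.2811−51.0510) = -1.0000. V = [p*·59.3089 + (1−p*)·115.5390]/1.25 = 59.2850. B = V − Δ·S = 133.2720.
(3,3): S=155.4799. Δ = (V_up−V_dn)/(S_up−S_dn) = (0.0000−59.3089)/(225.4458−107.2811) = -0.5019. V = [p*·0.0000 + (1−p*)·59.3089]/1.25 = 12.4861. B = V − Δ·S = 90.5241.
(2,0): S=24.2811. Δ = (V_up−V_dn)/(S_up−S_dn) = (98.0644−116.5180)/(35.2076−16.7540) = -1.0000. V = [p*·98.0644 + (1−p*)·116.5180]/1.25 = 82.3365. B = V − Δ·S = 106.6176.
(2,1): S=51.0255. Δ = (V_up−V_dn)/(S_up−S_dn) = (59.2850−98.0644)/(73.9870−35.2076) = -1.0000. V = [p*·59.2850 + (1−p*)·98.0644]/1.25 = 55.5921. B = V − Δ·S = 106.6176.
(2,2): S=107.2275. Δ = (V_up−V_dn)/(S_up−S_dn) = (12.4861−59.2850)/(155.4799−73.9870) = -0.5743. V = [p*·12.4861 + (1−p*)·59.2850]/1.25 = 19.8413. B = V − Δ·S = 81.4188.
(1,0): S=35.1900. Δ = (V_up−V_dn)/(S_up−S_dn) = (55.5921−82.3365)/(51.0255−24.2811) = -1.0000. V = [p*·55.5921 + (1−p*)·82.3365]/1.25 = 50.1041. B = V − Δ·S = 85.2941.
(1,1): S=73.9500. Δ = (V_up−V_dn)/(S_up−S_dn) = (19.8413−55.5921)/(107.2275−51.0255) = -0.6361. V = [p*·19.8413 + (1−p*)·55.5921]/1.25 = 23.3995. B = V − Δ·S = 70.4401.
(0,0): S=51.0000. Δ = (V_up−V_dn)/(S_up−S_dn) = (23.3995−50.1041)/(73.9500−35.1900) = -0.6890. V = [p*·23.3995 + (1−p*)·50.1041]/1.25 = 24.3416. B = V − Δ·S = 59.4792.
Check: Δ(0,0)·S0 + B(0,0) = 24.3416 = V0.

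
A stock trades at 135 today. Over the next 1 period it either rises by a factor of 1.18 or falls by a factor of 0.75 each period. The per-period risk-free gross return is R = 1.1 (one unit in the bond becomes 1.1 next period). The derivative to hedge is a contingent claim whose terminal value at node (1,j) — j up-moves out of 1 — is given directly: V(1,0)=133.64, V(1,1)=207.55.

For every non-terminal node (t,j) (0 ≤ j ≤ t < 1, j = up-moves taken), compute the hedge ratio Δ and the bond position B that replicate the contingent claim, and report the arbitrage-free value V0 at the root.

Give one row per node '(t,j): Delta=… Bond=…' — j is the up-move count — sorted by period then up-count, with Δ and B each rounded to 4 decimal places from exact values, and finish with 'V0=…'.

Since d<R<u, set p* = (R−d)/(u−d) = 0.8140; price each node as the discounted p*-expectation of its children.
Terminal values V(1,·): V(1,0)=133.6400, V(1,1)=207.5500
  t=0,j=0: stock 135.0000 → up 159.3000 (V=207.5500), down 101.2500 (V=133.6400). Price 176.1812; hedge Δ=1.2732, bond B=4.2975.
Check: Δ(0,0)·S0 + B(0,0) = 176.1812 = V0.

(0,0): Delta=1.2732 Bond=4.2975
V0=176.1812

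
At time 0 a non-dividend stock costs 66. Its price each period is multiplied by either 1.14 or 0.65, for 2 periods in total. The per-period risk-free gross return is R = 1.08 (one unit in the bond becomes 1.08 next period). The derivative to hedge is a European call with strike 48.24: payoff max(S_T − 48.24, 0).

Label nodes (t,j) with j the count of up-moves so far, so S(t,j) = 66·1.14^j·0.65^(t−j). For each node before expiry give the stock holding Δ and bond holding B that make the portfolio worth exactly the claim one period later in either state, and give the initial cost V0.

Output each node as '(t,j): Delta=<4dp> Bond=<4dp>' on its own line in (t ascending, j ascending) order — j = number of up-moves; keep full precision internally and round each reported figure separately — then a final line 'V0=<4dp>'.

(0,0): Delta=0.9286 Bond=-36.3865
(1,0): Delta=0.0317 Bond=-0.8180
(1,1): Delta=1.0000 Bond=-44.6667
V0=24.9036

Risk-neutral probability p* = (R−d)/(u−d) = (1.08−0.65)/(1.14−0.65) = 0.8776.
Payoff layer (t=2): V(2,0)=0.0000, V(2,1)=0.6660, V(2,2)=37.5336
Node (1,0) S=42.9000: V=(p*·0.6660+(1−p*)·0.0000)/1.08=0.5412; Δ=(0.6660−0.0000)/(48.9060−27.8850)=0.0317; B=V−Δ·S=-0.8180
Node (1,1) S=75.2400: V=(p*·37.5336+(1−p*)·0.6660)/1.08=30.5733; Δ=(37.5336−0.6660)/(85.7736−48.9060)=1.0000; B=V−Δ·S=-44.6667
Node (0,0) S=66.0000: V=(p*·30.5733+(1−p*)·0.5412)/1.08=24.9036; Δ=(30.5733−0.5412)/(75.2400−42.9000)=0.9286; B=V−Δ·S=-36.3865
Each (Δ,B) replicates both successor values, so the strategy is self-financing and V0 is arbitrage-free.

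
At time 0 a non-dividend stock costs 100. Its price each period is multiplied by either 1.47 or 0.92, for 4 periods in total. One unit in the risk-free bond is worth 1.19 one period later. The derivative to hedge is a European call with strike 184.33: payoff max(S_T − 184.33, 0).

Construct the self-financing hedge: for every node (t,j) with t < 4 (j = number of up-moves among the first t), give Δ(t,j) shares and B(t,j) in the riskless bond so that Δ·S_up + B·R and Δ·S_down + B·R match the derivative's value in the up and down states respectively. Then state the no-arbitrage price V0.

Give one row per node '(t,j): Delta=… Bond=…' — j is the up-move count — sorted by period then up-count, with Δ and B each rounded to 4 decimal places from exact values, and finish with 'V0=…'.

(0,0): Delta=0.6515 Bond=-44.0043
(1,0): Delta=0.3629 Bond=-25.8136
(1,1): Delta=0.8388 Bond=-79.9000
(2,0): Delta=0.0000 Bond=0.0000
(2,1): Delta=0.5985 Bond=-62.5741
(2,2): Delta=0.9948 Bond=-128.7920
(3,0): Delta=0.0000 Bond=0.0000
(3,1): Delta=0.0000 Bond=0.0000
(3,2): Delta=0.9869 Bond=-151.6842
(3,3): Delta=1.0000 Bond=-154.8992
V0=21.1488

The replicating-portfolio and risk-neutral prices coincide; use p* = (1.19−0.92)/(1.47−0.92) = 0.4909 for the latter.
Terminal values V(4,·): V(4,0)=0.0000, V(4,1)=0.0000, V(4,2)=0.0000, V(4,3)=107.9101, V(4,4)=282.6189
Node (3,0) S=77.8688: V=(p*·0.0000+(1−p*)·0.0000)/1.19=0.0000; Δ=(0.0000−0.0000)/(114.4671−71.6393)=0.0000; B=V−Δ·S=0.0000
Node (3,1) S=124.4208: V=(p*·0.0000+(1−p*)·0.0000)/1.19=0.0000; Δ=(0.0000−0.0000)/(182.8986−114.4671)=0.0000; B=V−Δ·S=0.0000
Node (3,2) S=198.8028: V=(p*·107.9101+(1−p*)·0.0000)/1.19=44.5160; Δ=(107.9101−0.0000)/(292.2401−182.8986)=0.9869; B=V−Δ·S=-151.6842
Node (3,3) S=317.6523: V=(p*·282.6189+(1−p*)·107.9101)/1.19=162.7531; Δ=(282.6189−107.9101)/(466.9489−292.2401)=1.0000; B=V−Δ·S=-154.8992
Node (2,0) S=84.6400: V=(p*·0.0000+(1−p*)·0.0000)/1.19=0.0000; Δ=(0.0000−0.0000)/(124.4208−77.8688)=0.0000; B=V−Δ·S=0.0000
Node (2,1) S=135.2400: V=(p*·44.5160+(1−p*)·0.0000)/1.19=18.3641; Δ=(44.5160−0.0000)/(198.8028−124.4208)=0.5985; B=V−Δ·S=-62.5741
Node (2,2) S=216.0900: V=(p*·162.7531+(1−p*)·44.5160)/1.19=86.1846; Δ=(162.7531−44.5160)/(317.6523−198.8028)=0.9948; B=V−Δ·S=-128.7920
Node (1,0) S=92.0000: V=(p*·18.3641+(1−p*)·0.0000)/1.19=7.5757; Δ=(18.3641−0.0000)/(135.2400−84.6400)=0.3629; B=V−Δ·S=-25.8136
Node (1,1) S=147.0000: V=(p*·86.1846+(1−p*)·18.3641)/1.19=43.4099; Δ=(86.1846−18.3641)/(216.0900−135.2400)=0.8388; B=V−Δ·S=-79.9000
Node (0,0) S=100.0000: V=(p*·43.4099+(1−p*)·7.5757)/1.19=21.1488; Δ=(43.4099−7.5757)/(147.0000−92.0000)=0.6515; B=V−Δ·S=-44.0043
The time-0 hedge costs 21.1488, which is the no-arbitrage price.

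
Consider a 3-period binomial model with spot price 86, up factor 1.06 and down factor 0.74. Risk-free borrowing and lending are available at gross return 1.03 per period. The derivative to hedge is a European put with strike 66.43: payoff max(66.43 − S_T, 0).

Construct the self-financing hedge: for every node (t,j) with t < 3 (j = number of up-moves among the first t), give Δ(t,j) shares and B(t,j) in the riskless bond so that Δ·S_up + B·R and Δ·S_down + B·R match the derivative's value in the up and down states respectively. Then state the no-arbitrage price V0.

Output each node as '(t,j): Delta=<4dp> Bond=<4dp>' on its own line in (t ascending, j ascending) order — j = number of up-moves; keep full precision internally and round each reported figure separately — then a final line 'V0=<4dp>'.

(0,0): Delta=-0.1006 Bond=9.0391
(1,0): Delta=-0.7807 Bond=52.5897
(1,1): Delta=-0.0515 Bond=4.8330
(2,0): Delta=-1.0000 Bond=64.4951
(2,1): Delta=-0.7649 Bond=53.0990
(2,2): Delta=0.0000 Bond=0.0000
V0=0.3849

No-arbitrage ⇒ martingale measure with p* = (R−d)/(u−d) = 0.9062.
At expiry t=3: V(3,0)=31.5807, V(3,1)=16.5108, V(3,2)=0.0000, V(3,3)=0.0000
  t=2,j=0: stock 47.0936 → up 49.9192 (V=16.5108), down 34.8493 (V=31.5807). Price 17.4015; hedge Δ=-1.0000, bond B=64.4951.
  t=2,j=1: stock 67.4584 → up 71.5059 (V=0.0000), down 49.9192 (V=16.5108). Price 1.5028; hedge Δ=-0.7649, bond B=53.0990.
  t=2,j=2: stock 96.6296 → up 102.4274 (V=0.0000), down 71.5059 (V=0.0000). Price 0.0000; hedge Δ=0.0000, bond B=0.0000.
  t=1,j=0: stock 63.6400 → up 67.4584 (V=1.5028), down 47.0936 (V=17.4015). Price 2.9061; hedge Δ=-0.7807, bond B=52.5897.
  t=1,j=1: stock 91.1600 → up 96.6296 (V=0.0000), down 67.4584 (V=1.5028). Price 0.1368; hedge Δ=-0.0515, bond B=4.8330.
  t=0,j=0: stock 86.0000 → up 91.1600 (V=0.1368), down 63.6400 (V=2.9061). Price 0.3849; hedge Δ=-0.1006, bond B=9.0391.
The time-0 hedge costs 0.3849, which is the no-arbitrage price.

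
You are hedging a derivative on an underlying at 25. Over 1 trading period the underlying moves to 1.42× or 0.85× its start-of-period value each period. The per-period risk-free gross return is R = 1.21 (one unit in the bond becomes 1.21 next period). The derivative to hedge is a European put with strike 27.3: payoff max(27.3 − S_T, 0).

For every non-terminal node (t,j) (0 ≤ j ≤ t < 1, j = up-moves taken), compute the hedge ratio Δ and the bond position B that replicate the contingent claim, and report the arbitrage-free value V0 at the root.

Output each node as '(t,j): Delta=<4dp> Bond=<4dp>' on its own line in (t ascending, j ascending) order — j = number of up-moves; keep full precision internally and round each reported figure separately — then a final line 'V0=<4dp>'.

(0,0): Delta=-0.4246 Bond=12.4561
V0=1.8421

Since d<R<u, set p* = (R−d)/(u−d) = 0.6316; price each node as the discounted p*-expectation of its children.
Terminal payoffs: V(1,0)=6.0500, V(1,1)=0.0000
  t=0,j=0: stock 25.0000 → up 35.5000 (V=0.0000), down 21.2500 (V=6.0500). Price 1.8421; hedge Δ=-0.4246, bond B=12.4561.
Check: Δ(0,0)·S0 + B(0,0) = 1.8421 = V0.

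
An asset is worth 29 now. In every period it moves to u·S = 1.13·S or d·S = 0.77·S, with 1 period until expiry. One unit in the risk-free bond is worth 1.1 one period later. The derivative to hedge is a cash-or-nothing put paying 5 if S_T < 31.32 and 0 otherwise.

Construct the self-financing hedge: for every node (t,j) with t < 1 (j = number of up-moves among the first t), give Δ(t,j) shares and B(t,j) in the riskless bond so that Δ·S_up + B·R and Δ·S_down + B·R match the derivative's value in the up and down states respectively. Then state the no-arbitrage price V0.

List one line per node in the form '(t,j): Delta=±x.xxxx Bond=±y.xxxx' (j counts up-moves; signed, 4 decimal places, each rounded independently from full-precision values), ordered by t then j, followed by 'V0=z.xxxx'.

Under the risk-neutral measure, an up-move has probability p* = (R−d)/(u−d) = 0.9167 and values discount at R = 1.1.
Terminal payoffs: V(1,0)=5.0000, V(1,1)=0.0000
  t=0,j=0: stock 29.0000 → up 32.7700 (V=0.0000), down 22.3300 (V=5.0000). Price 0.3788; hedge Δ=-0.4789, bond B=14.2677.
Root portfolio cost Δ·29+B reproduces V0=0.3788.

(0,0): Delta=-0.4789 Bond=14.2677
V0=0.3788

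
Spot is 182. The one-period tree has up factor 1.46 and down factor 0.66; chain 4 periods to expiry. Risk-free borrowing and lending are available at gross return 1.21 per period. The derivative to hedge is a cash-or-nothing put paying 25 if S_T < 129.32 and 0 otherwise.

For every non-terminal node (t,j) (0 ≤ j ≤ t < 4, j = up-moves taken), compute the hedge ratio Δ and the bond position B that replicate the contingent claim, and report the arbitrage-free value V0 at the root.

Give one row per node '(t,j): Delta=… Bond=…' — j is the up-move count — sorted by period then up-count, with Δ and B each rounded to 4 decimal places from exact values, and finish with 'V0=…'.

Risk-neutral probability p* = (R−d)/(u−d) = (1.21−0.66)/(1.46−0.66) = 0.6875.
Terminal payoffs: V(4,0)=25.0000, V(4,1)=25.0000, V(4,2)=0.0000, V(4,3)=0.0000, V(4,4)=0.0000
Node (3,0) S=52.3243: V=(p*·25.0000+(1−p*)·25.0000)/1.21=20.6612; Δ=(25.0000−25.0000)/(76.3934−34.5340)=0.0000; B=V−Δ·S=20.6612
Node (3,1) S=115.7476: V=(p*·0.0000+(1−p*)·25.0000)/1.21=6.4566; Δ=(0.0000−25.0000)/(168.9915−76.3934)=-0.2700; B=V−Δ·S=37.7066
Node (3,2) S=256.0478: V=(p*·0.0000+(1−p*)·0.0000)/1.21=0.0000; Δ=(0.0000−0.0000)/(373.8298−168.9915)=0.0000; B=V−Δ·S=0.0000
Node (3,3) S=566.4088: V=(p*·0.0000+(1−p*)·0.0000)/1.21=0.0000; Δ=(0.0000−0.0000)/(826.9568−373.8298)=0.0000; B=V−Δ·S=0.0000
Node (2,0) S=79.2792: V=(p*·6.4566+(1−p*)·20.6612)/1.21=9.0046; Δ=(6.4566−20.6612)/(115.7476−52.3243)=-0.2240; B=V−Δ·S=26.7603
Node (2,1) S=175.3752: V=(p*·0.0000+(1−p*)·6.4566)/1.21=1.6675; Δ=(0.0000−6.4566)/(256.0478−115.7476)=-0.0460; B=V−Δ·S=9.7383
Node (2,2) S=387.9512: V=(p*·0.0000+(1−p*)·0.0000)/1.21=0.0000; Δ=(0.0000−0.0000)/(566.4088−256.0478)=0.0000; B=V−Δ·S=0.0000
Node (1,0) S=120.1200: V=(p*·1.6675+(1−p*)·9.0046)/1.21=3.2730; Δ=(1.6675−9.0046)/(175.3752−79.2792)=-0.0764; B=V−Δ·S=12.4443
Node (1,1) S=265.7200: V=(p*·0.0000+(1−p*)·1.6675)/1.21=0.4307; Δ=(0.0000−1.6675)/(387.9512−175.3752)=-0.0078; B=V−Δ·S=2.5151
Node (0,0) S=182.0000: V=(p*·0.4307+(1−p*)·3.2730)/1.21=1.0900; Δ=(0.4307−3.2730)/(265.7200−120.1200)=-0.0195; B=V−Δ·S=4.6429
Check: Δ(0,0)·S0 + B(0,0) = 1.0900 = V0.

(0,0): Delta=-0.0195 Bond=4.6429
(1,0): Delta=-0.0764 Bond=12.4443
(1,1): Delta=-0.0078 Bond=2.5151
(2,0): Delta=-0.2240 Bond=26.7603
(2,1): Delta=-0.0460 Bond=9.7383
(2,2): Delta=0.0000 Bond=0.0000
(3,0): Delta=0.0000 Bond=20.6612
(3,1): Delta=-0.2700 Bond=37.7066
(3,2): Delta=0.0000 Bond=0.0000
(3,3): Delta=0.0000 Bond=0.0000
V0=1.0900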